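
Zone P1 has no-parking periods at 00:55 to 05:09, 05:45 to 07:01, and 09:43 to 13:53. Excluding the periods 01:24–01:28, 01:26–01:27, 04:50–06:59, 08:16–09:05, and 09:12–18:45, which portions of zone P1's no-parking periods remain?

00:55–01:24, 01:28–04:50, 06:59–07:01

B, merged: 01:24–01:28, 04:50–06:59, 08:16–09:05, 09:12–18:45.
00:55–05:09 minus B → 00:55–01:24, 01:28–04:50.
05:45–07:01 minus B → 06:59–07:01.
09:43–13:53: fully covered by B → removed.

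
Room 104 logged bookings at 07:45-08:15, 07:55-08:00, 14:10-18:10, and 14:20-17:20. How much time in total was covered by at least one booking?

4 h 30 min

Merged: 07:45–08:15, 14:10–18:10.
Lengths: 30 min + 4 h = 4 h 30 min.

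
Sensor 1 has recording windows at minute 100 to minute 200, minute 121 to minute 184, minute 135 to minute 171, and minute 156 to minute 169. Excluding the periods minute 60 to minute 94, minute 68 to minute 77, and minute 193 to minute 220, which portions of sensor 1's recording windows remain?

First set merges to minute 100 to minute 200.
Second set merges to minute 60 to minute 94, minute 193 to minute 220.
minute 100 to minute 200 minus B → minute 100 to minute 193.

minute 100 to minute 193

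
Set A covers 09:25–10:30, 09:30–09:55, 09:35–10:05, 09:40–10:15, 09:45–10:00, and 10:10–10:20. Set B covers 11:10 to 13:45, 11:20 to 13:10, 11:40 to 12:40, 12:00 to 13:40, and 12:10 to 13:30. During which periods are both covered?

none

First set merges to 09:25-10:30.
Second set merges to 11:10-13:45.
09:25-10:30: no overlap with the second set.
No overlap.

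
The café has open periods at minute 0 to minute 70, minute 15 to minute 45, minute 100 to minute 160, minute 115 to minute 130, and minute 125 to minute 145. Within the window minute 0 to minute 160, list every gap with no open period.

minute 70 to minute 100

After merging, the occupied span is minute 0 to minute 70, minute 100 to minute 160.
Gaps within minute 0 to minute 160: minute 70 to minute 100.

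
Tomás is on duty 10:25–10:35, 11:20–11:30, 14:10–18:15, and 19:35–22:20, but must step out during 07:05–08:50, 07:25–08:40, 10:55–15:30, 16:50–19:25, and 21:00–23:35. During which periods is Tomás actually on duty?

Merge the second list: 07:05–08:50, 10:55–15:30, 16:50–19:25, 21:00–23:35.
10:25–10:35: nothing removed.
11:20–11:30: entirely removed.
14:10–18:15 \ B = 15:30–16:50.
19:35–22:20 \ B = 19:35–21:00.

10:25–10:35, 15:30–16:50, 19:35–21:00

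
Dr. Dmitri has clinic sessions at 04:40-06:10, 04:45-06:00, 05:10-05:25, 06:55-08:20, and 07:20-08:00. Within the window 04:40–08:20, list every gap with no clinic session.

06:10–06:55

Covered (merged): 04:40–06:10, 06:55–08:20.
Uncovered inside 04:40–08:20: 06:10–06:55.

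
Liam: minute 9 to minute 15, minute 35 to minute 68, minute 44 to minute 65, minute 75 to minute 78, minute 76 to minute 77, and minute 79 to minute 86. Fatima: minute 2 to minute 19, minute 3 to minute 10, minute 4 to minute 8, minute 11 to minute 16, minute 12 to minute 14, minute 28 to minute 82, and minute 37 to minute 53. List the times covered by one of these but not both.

minute 2 to minute 9, minute 15 to minute 19, minute 28 to minute 35, minute 68 to minute 75, minute 78 to minute 79, minute 82 to minute 86

First set merges to minute 9 to minute 15, minute 35 to minute 68, minute 75 to minute 78, minute 79 to minute 86.
Second set merges to minute 2 to minute 19, minute 28 to minute 82.
A but not B: minute 82 to minute 86.
B but not A: minute 2 to minute 9, minute 15 to minute 19, minute 28 to minute 35, minute 68 to minute 75, minute 78 to minute 79.
Combining gives A △ B.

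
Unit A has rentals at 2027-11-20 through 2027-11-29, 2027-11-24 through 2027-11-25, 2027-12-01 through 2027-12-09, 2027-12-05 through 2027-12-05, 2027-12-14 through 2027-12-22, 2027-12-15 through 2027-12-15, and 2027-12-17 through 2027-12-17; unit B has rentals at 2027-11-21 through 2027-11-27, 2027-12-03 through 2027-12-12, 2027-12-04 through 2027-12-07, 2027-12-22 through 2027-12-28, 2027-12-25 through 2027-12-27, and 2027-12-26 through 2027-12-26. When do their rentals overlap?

First set merges to 2027-11-20 through 2027-11-29, 2027-12-01 through 2027-12-09, 2027-12-14 through 2027-12-22.
Second set merges to 2027-11-21 through 2027-11-27, 2027-12-03 through 2027-12-12, 2027-12-22 through 2027-12-28.
2027-11-20 through 2027-11-29 meets the second set on 2027-11-21 through 2027-11-27.
2027-12-01 through 2027-12-09 meets the second set on 2027-12-03 through 2027-12-09.
2027-12-14 through 2027-12-22 meets the second set on 2027-12-22 through 2027-12-22.

2027-11-21 through 2027-11-27, 2027-12-03 through 2027-12-09, 2027-12-22 through 2027-12-22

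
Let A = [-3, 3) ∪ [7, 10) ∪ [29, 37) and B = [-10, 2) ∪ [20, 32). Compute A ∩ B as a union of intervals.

[-3, 2) ∪ [29, 32)

[-3, 3) meets the second set on [-3, 2).
[7, 10): no overlap with the second set.
[29, 37) meets the second set on [29, 32).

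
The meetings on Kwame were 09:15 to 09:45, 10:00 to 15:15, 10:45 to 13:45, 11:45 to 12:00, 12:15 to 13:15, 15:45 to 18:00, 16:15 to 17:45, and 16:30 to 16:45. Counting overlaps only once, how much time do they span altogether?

8 h

Merged: 09:15–09:45, 10:00–15:15, 15:45–18:00.
Lengths: 30 min + 5 h 15 min + 2 h 15 min = 8 h.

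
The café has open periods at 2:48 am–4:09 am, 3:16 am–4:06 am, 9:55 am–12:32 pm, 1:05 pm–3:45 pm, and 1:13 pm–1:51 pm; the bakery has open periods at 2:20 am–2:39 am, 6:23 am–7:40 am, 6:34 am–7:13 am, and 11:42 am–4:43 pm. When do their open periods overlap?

First set merges to 2:48 am-4:09 am, 9:55 am-12:32 pm, 1:05 pm-3:45 pm.
Second set merges to 2:20 am-2:39 am, 6:23 am-7:40 am, 11:42 am-4:43 pm.
2:48 am-4:09 am meets no B interval.
9:55 am-12:32 pm ∩ B → 11:42 am-12:32 pm.
1:05 pm-3:45 pm ∩ B → 1:05 pm-3:45 pm.

11:42 am-12:32 pm, 1:05 pm-3:45 pm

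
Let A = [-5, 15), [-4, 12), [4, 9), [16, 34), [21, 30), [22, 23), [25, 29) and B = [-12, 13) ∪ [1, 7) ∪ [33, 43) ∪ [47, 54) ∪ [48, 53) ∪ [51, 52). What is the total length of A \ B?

First set merges to [-5, 15), [16, 34).
Second set merges to [-12, 13), [33, 43), [47, 54).
A \ B = [13, 15), [16, 33).
Total: 2 + 17 = 19.

19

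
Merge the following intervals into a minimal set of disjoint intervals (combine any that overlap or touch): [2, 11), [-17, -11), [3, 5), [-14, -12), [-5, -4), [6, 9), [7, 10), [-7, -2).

[-17, -11) ∪ [-7, -2) ∪ [2, 11)

Sort by start: [-17, -11), [-14, -12), [-7, -2), [-5, -4), [2, 11), [3, 5), [6, 9), [7, 10).
[-14, -12) overlaps/touches [-17, -11) → extend to [-17, -11).
[-7, -2) is disjoint → start new block.
[-5, -4) overlaps/touches [-7, -2) → extend to [-7, -2).
[2, 11) is disjoint → start new block.
[3, 5) overlaps/touches [2, 11) → extend to [2, 11).
[6, 9) overlaps/touches [2, 11) → extend to [2, 11).
[7, 10) overlaps/touches [2, 11) → extend to [2, 11).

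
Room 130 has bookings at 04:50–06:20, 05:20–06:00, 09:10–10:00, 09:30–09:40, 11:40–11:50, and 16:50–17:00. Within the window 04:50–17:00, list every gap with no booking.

06:20–09:10, 10:00–11:40, 11:50–16:50

The merged coverage is 04:50–06:20, 09:10–10:00, 11:40–11:50, 16:50–17:00.
Uncovered inside 04:50–17:00: 06:20–09:10, 10:00–11:40, 11:50–16:50.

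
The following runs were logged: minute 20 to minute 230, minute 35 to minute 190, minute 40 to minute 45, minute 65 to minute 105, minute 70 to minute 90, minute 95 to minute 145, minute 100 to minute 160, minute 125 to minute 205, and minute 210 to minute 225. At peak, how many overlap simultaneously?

5

Sweep endpoints in order; track running count of active intervals.
Peak of 5 reached at minute 100.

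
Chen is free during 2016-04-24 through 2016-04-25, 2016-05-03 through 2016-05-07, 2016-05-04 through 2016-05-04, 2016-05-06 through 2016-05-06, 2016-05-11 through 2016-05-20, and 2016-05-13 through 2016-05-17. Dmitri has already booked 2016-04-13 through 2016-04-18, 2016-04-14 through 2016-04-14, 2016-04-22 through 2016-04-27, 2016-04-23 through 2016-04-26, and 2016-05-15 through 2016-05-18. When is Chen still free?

2016-05-03 through 2016-05-07, 2016-05-11 through 2016-05-14, 2016-05-19 through 2016-05-20

First set merges to 2016-04-24 through 2016-04-25, 2016-05-03 through 2016-05-07, 2016-05-11 through 2016-05-20.
Second set merges to 2016-04-13 through 2016-04-18, 2016-04-22 through 2016-04-27, 2016-05-15 through 2016-05-18.
2016-04-24 through 2016-04-25: entirely removed.
2016-05-03 through 2016-05-07: nothing removed.
2016-05-11 through 2016-05-20 \ B = 2016-05-11 through 2016-05-14, 2016-05-19 through 2016-05-20.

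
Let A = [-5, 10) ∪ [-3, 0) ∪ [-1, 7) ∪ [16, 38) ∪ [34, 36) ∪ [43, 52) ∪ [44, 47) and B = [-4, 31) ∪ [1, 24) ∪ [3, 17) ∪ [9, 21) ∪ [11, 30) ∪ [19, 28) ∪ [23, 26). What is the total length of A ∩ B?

A, merged: [-5, 10), [16, 38), [43, 52).
B, merged: [-4, 31).
A ∩ B = [-4, 10), [16, 31).
Total: 14 + 15 = 29.

29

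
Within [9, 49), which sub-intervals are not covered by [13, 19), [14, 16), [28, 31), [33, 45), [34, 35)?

The merged coverage is [13, 19), [28, 31), [33, 45).
Gaps within [9, 49): [9, 13), [19, 28), [31, 33), [45, 49).

[9, 13) ∪ [19, 28) ∪ [31, 33) ∪ [45, 49)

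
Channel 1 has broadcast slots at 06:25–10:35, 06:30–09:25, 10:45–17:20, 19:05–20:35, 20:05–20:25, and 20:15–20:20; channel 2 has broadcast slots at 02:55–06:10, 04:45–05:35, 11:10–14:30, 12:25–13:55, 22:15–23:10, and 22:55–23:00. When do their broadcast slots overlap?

11:10-14:30

First set merges to 06:25-10:35, 10:45-17:20, 19:05-20:35.
Second set merges to 02:55-06:10, 11:10-14:30, 22:15-23:10.
06:25-10:35: no overlap with the second set.
10:45-17:20 meets the second set on 11:10-14:30.
19:05-20:35: no overlap with the second set.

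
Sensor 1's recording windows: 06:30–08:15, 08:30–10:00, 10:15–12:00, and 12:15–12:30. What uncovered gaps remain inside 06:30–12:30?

The merged coverage is 06:30–08:15, 08:30–10:00, 10:15–12:00, 12:15–12:30.
Uncovered inside 06:30–12:30: 08:15–08:30, 10:00–10:15, 12:00–12:15.

08:15–08:30, 10:00–10:15, 12:00–12:15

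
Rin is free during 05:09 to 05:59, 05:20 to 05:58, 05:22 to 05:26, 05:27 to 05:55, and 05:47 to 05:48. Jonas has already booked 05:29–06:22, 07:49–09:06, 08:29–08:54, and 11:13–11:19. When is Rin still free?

05:09–05:29

First set merges to 05:09–05:59.
Second set merges to 05:29–06:22, 07:49–09:06, 11:13–11:19.
05:09–05:59 minus B → 05:09–05:29.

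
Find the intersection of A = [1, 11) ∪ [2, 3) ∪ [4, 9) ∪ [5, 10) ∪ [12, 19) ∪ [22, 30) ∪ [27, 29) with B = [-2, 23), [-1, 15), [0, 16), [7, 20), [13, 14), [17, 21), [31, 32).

[1, 11) ∪ [12, 19) ∪ [22, 23)

First set merges to [1, 11), [12, 19), [22, 30).
Second set merges to [-2, 23), [31, 32).
[1, 11) ∩ B → [1, 11).
[12, 19) ∩ B → [12, 19).
[22, 30) ∩ B → [22, 23).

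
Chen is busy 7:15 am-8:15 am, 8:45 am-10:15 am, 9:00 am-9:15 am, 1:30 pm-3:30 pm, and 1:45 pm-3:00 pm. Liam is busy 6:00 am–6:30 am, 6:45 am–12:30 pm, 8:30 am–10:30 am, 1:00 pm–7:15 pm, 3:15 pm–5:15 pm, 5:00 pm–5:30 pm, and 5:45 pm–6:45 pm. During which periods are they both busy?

Merge the first list: 7:15 am–8:15 am, 8:45 am–10:15 am, 1:30 pm–3:30 pm.
Merge the second list: 6:00 am–6:30 am, 6:45 am–12:30 pm, 1:00 pm–7:15 pm.
7:15 am–8:15 am meets the second set on 7:15 am–8:15 am.
8:45 am–10:15 am meets the second set on 8:45 am–10:15 am.
1:30 pm–3:30 pm meets the second set on 1:30 pm–3:30 pm.

7:15 am–8:15 am, 8:45 am–10:15 am, 1:30 pm–3:30 pm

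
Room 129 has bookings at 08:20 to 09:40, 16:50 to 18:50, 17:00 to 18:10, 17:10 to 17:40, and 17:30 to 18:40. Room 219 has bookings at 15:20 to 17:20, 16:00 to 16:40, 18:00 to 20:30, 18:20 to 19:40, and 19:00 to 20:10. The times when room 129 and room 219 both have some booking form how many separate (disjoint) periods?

First set merges to 08:20-09:40, 16:50-18:50.
Second set merges to 15:20-17:20, 18:00-20:30.
A ∩ B = 16:50-17:20, 18:00-18:50.
That is 2 disjoint pieces.

2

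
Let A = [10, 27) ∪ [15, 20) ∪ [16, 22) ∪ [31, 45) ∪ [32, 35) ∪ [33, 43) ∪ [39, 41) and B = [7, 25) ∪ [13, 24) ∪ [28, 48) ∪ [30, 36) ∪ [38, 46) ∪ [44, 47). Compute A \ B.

[25, 27)

First set merges to [10, 27), [31, 45).
Second set merges to [7, 25), [28, 48).
[10, 27) with B removed leaves [25, 27).
[31, 45) lies entirely inside B → drops out.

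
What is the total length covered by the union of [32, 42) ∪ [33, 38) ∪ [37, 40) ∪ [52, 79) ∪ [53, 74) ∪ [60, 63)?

37

Merged: [32, 42), [52, 79).
Lengths: 10 + 27 = 37.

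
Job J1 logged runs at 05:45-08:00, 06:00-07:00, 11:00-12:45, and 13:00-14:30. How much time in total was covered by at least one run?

Merged: 05:45–08:00, 11:00–12:45, 13:00–14:30.
Lengths: 2 h 15 min + 1 h 45 min + 1 h 30 min = 5 h 30 min.

5 h 30 min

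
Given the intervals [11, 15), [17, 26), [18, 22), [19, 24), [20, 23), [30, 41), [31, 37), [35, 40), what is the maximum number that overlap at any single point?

Walk the sorted start/end points keeping a running depth.
The depth first hits 4 at 20.

4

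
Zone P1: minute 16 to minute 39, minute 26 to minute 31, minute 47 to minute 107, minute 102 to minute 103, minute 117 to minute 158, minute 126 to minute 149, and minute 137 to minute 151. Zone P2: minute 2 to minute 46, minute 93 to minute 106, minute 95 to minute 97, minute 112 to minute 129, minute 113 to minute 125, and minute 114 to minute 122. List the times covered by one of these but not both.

minute 2 to minute 16, minute 39 to minute 46, minute 47 to minute 93, minute 106 to minute 107, minute 112 to minute 117, minute 129 to minute 158

Merge the first list: minute 16 to minute 39, minute 47 to minute 107, minute 117 to minute 158.
Merge the second list: minute 2 to minute 46, minute 93 to minute 106, minute 112 to minute 129.
A \ B = minute 47 to minute 93, minute 106 to minute 107, minute 129 to minute 158.
B \ A = minute 2 to minute 16, minute 39 to minute 46, minute 112 to minute 117.
Union of the two gives the symmetric difference.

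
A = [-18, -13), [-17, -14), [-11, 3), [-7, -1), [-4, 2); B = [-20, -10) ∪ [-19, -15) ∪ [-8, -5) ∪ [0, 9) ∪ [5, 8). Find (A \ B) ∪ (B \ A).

[-20, -18) ∪ [-13, -11) ∪ [-10, -8) ∪ [-5, 0) ∪ [3, 9)

A, merged: [-18, -13), [-11, 3).
B, merged: [-20, -10), [-8, -5), [0, 9).
Only in the first: [-10, -8), [-5, 0).
Only in the second: [-20, -18), [-13, -11), [3, 9).
Together these are the periods covered by exactly one.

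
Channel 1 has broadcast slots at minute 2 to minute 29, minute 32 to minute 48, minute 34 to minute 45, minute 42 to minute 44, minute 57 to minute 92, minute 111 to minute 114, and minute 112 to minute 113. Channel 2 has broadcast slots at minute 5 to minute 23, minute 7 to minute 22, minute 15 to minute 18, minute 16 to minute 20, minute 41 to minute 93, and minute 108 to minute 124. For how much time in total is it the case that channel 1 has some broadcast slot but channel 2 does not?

18 minutes

A, merged: minute 2 to minute 29, minute 32 to minute 48, minute 57 to minute 92, minute 111 to minute 114.
B, merged: minute 5 to minute 23, minute 41 to minute 93, minute 108 to minute 124.
A \ B = minute 2 to minute 5, minute 23 to minute 29, minute 32 to minute 41.
Total: 3 minutes + 6 minutes + 9 minutes = 18 minutes.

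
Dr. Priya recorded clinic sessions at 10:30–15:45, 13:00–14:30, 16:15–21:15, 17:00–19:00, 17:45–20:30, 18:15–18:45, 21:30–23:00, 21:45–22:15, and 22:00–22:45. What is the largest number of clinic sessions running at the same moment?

At 18:15, 4 of the intervals are simultaneously active.
No point has more.

4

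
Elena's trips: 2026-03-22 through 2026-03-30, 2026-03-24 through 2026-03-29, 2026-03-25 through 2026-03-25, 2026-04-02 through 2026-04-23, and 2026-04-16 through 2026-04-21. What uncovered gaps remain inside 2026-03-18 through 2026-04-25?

2026-03-18 through 2026-03-21, 2026-03-31 through 2026-04-01, 2026-04-24 through 2026-04-25

Covered (merged): 2026-03-22 through 2026-03-30, 2026-04-02 through 2026-04-23.
Gaps within 2026-03-18 through 2026-04-25: 2026-03-18 through 2026-03-21, 2026-03-31 through 2026-04-01, 2026-04-24 through 2026-04-25.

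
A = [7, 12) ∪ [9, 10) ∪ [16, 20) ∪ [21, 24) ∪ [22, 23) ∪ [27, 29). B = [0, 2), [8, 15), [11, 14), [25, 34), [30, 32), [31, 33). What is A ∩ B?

[8, 12) ∪ [27, 29)

A, merged: [7, 12), [16, 20), [21, 24), [27, 29).
B, merged: [0, 2), [8, 15), [25, 34).
[7, 12) overlaps B on [8, 12).
[16, 20) falls entirely outside B.
[21, 24) falls entirely outside B.
[27, 29) overlaps B on [27, 29).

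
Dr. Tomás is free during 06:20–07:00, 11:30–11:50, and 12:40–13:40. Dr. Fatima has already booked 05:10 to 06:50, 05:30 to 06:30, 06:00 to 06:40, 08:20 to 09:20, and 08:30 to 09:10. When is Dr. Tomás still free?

06:50–07:00, 11:30–11:50, 12:40–13:40

B, merged: 05:10–06:50, 08:20–09:20.
06:20–07:00 with B removed leaves 06:50–07:00.
11:30–11:50 is untouched.
12:40–13:40 is untouched.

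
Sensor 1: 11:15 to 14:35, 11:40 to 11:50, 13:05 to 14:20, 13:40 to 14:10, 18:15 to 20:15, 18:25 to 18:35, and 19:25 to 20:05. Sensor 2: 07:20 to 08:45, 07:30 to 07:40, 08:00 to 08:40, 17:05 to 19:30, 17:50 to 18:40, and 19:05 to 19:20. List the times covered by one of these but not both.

Merge the first list: 11:15–14:35, 18:15–20:15.
Merge the second list: 07:20–08:45, 17:05–19:30.
A but not B: 11:15–14:35, 19:30–20:15.
B but not A: 07:20–08:45, 17:05–18:15.
Combining gives A △ B.

07:20–08:45, 11:15–14:35, 17:05–18:15, 19:30–20:15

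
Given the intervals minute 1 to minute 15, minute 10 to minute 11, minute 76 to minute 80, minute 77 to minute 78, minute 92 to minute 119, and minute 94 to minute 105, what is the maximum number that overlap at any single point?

2

Walk the sorted start/end points keeping a running depth.
The depth first hits 2 at minute 10.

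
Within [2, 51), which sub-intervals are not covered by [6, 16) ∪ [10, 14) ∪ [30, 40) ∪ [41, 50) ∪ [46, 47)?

After merging, the occupied span is [6, 16), [30, 40), [41, 50).
Complement within [2, 51): [2, 6), [16, 30), [40, 41), [50, 51).

[2, 6) ∪ [16, 30) ∪ [40, 41) ∪ [50, 51)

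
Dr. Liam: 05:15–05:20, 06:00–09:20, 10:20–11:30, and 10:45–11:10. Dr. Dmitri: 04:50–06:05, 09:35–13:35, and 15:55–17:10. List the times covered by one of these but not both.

04:50-05:15, 05:20-06:00, 06:05-09:20, 09:35-10:20, 11:30-13:35, 15:55-17:10

Merge the first list: 05:15-05:20, 06:00-09:20, 10:20-11:30.
A but not B: 06:05-09:20.
B but not A: 04:50-05:15, 05:20-06:00, 09:35-10:20, 11:30-13:35, 15:55-17:10.
Combining gives A △ B.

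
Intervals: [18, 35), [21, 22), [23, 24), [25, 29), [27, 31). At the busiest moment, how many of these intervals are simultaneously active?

At 27, 3 of the intervals are simultaneously active.
No point has more.

3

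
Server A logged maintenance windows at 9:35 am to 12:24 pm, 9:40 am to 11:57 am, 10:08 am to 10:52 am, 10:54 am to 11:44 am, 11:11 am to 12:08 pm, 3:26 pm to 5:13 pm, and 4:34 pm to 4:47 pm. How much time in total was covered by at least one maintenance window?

Merged: 9:35 am-12:24 pm, 3:26 pm-5:13 pm.
Lengths: 2 h 49 min + 1 h 47 min = 4 h 36 min.

4 h 36 min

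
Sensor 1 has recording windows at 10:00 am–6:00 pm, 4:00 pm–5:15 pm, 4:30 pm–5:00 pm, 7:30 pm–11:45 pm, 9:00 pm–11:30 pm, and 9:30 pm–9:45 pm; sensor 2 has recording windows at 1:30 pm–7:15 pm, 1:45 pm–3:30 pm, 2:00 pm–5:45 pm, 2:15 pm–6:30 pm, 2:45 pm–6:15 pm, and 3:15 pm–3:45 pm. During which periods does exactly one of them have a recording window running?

A, merged: 10:00 am–6:00 pm, 7:30 pm–11:45 pm.
B, merged: 1:30 pm–7:15 pm.
A \ B = 10:00 am–1:30 pm, 7:30 pm–11:45 pm.
B \ A = 6:00 pm–7:15 pm.
Union of the two gives the symmetric difference.

10:00 am–1:30 pm, 6:00 pm–7:15 pm, 7:30 pm–11:45 pm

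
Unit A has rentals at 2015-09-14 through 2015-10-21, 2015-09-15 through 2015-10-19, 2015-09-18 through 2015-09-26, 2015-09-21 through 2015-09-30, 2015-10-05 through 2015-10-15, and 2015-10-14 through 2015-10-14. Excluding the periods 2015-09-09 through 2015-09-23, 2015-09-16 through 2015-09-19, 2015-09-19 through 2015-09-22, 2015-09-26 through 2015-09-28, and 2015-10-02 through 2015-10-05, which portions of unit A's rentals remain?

2015-09-24 through 2015-09-25, 2015-09-29 through 2015-10-01, 2015-10-06 through 2015-10-21

First set merges to 2015-09-14 through 2015-10-21.
Second set merges to 2015-09-09 through 2015-09-23, 2015-09-26 through 2015-09-28, 2015-10-02 through 2015-10-05.
2015-09-14 through 2015-10-21 \ B = 2015-09-24 through 2015-09-25, 2015-09-29 through 2015-10-01, 2015-10-06 through 2015-10-21.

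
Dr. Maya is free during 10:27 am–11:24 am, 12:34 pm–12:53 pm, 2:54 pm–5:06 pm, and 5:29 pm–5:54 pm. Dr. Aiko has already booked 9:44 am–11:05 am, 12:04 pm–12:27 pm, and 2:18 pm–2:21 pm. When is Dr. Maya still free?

10:27 am-11:24 am \ B = 11:05 am-11:24 am.
12:34 pm-12:53 pm: nothing removed.
2:54 pm-5:06 pm: nothing removed.
5:29 pm-5:54 pm: nothing removed.

11:05 am-11:24 am, 12:34 pm-12:53 pm, 2:54 pm-5:06 pm, 5:29 pm-5:54 pm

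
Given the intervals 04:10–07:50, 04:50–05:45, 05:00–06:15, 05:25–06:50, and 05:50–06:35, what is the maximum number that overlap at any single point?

At 05:25, 4 of the intervals are simultaneously active.
No point has more.

4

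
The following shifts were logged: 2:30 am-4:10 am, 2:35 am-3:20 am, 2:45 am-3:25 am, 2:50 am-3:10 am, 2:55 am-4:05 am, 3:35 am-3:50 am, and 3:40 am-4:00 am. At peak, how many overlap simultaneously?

5

Sweep endpoints in order; track running count of active intervals.
Peak of 5 reached at 2:55 am.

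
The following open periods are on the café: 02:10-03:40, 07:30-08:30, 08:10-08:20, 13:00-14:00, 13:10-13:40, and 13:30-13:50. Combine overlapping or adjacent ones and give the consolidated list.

07:30–08:30 is disjoint → start new block.
08:10–08:20 overlaps/touches 07:30–08:30 → extend to 07:30–08:30.
13:00–14:00 is disjoint → start new block.
13:10–13:40 overlaps/touches 13:00–14:00 → extend to 13:00–14:00.
13:30–13:50 overlaps/touches 13:00–14:00 → extend to 13:00–14:00.

02:10–03:40, 07:30–08:30, 13:00–14:00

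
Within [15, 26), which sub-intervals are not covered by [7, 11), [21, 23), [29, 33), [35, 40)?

[15, 21) ∪ [23, 26)

After merging, the occupied span is [7, 11), [21, 23), [29, 33), [35, 40).
Uncovered inside [15, 26): [15, 21), [23, 26).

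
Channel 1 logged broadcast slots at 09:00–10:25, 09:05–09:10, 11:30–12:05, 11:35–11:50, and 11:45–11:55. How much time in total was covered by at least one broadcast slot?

Merged: 09:00-10:25, 11:30-12:05.
Lengths: 1 h 25 min + 35 min = 2 h.

2 h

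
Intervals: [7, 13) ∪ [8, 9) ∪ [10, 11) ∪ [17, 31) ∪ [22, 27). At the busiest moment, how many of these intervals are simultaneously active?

Sweep endpoints in order; track running count of active intervals.
Peak of 2 reached at 8.

2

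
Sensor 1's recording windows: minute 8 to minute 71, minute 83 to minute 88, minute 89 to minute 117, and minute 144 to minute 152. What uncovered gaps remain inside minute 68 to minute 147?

After merging, the occupied span is minute 8 to minute 71, minute 83 to minute 88, minute 89 to minute 117, minute 144 to minute 152.
Uncovered inside minute 68 to minute 147: minute 71 to minute 83, minute 88 to minute 89, minute 117 to minute 144.

minute 71 to minute 83, minute 88 to minute 89, minute 117 to minute 144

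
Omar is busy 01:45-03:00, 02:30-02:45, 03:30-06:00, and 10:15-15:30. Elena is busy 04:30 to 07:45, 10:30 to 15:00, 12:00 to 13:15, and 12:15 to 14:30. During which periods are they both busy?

04:30-06:00, 10:30-15:00

First set merges to 01:45-03:00, 03:30-06:00, 10:15-15:30.
Second set merges to 04:30-07:45, 10:30-15:00.
01:45-03:00 meets no B interval.
03:30-06:00 ∩ B → 04:30-06:00.
10:15-15:30 ∩ B → 10:30-15:00.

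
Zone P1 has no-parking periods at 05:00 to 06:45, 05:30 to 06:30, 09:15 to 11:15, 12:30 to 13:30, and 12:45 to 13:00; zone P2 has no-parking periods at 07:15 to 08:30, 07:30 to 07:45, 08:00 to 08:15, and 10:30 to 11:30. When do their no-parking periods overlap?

10:30–11:15

A, merged: 05:00–06:45, 09:15–11:15, 12:30–13:30.
B, merged: 07:15–08:30, 10:30–11:30.
05:00–06:45 meets no B interval.
09:15–11:15 ∩ B → 10:30–11:15.
12:30–13:30 meets no B interval.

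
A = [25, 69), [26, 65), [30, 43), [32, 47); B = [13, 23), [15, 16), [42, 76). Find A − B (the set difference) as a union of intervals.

A, merged: [25, 69).
B, merged: [13, 23), [42, 76).
[25, 69) minus B → [25, 42).

[25, 42)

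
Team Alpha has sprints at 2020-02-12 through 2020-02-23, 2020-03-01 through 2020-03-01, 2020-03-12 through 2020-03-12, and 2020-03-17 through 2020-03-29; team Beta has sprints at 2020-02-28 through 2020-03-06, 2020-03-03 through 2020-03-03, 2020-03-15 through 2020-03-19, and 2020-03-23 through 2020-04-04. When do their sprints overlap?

2020-03-01 through 2020-03-01, 2020-03-17 through 2020-03-19, 2020-03-23 through 2020-03-29

Merge the second list: 2020-02-28 through 2020-03-06, 2020-03-15 through 2020-03-19, 2020-03-23 through 2020-04-04.
2020-02-12 through 2020-02-23 falls entirely outside B.
2020-03-01 through 2020-03-01 overlaps B on 2020-03-01 through 2020-03-01.
2020-03-12 through 2020-03-12 falls entirely outside B.
2020-03-17 through 2020-03-29 overlaps B on 2020-03-17 through 2020-03-19, 2020-03-23 through 2020-03-29.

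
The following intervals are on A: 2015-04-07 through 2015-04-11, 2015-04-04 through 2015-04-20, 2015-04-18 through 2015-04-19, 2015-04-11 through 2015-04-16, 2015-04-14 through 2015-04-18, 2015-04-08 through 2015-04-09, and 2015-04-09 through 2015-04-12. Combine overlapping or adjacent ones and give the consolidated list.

Sort by start: 2015-04-04 through 2015-04-20, 2015-04-07 through 2015-04-11, 2015-04-08 through 2015-04-09, 2015-04-09 through 2015-04-12, 2015-04-11 through 2015-04-16, 2015-04-14 through 2015-04-18, 2015-04-18 through 2015-04-19.
2015-04-07 through 2015-04-11 overlaps/touches 2015-04-04 through 2015-04-20 → extend to 2015-04-04 through 2015-04-20.
2015-04-08 through 2015-04-09 overlaps/touches 2015-04-04 through 2015-04-20 → extend to 2015-04-04 through 2015-04-20.
2015-04-09 through 2015-04-12 overlaps/touches 2015-04-04 through 2015-04-20 → extend to 2015-04-04 through 2015-04-20.
2015-04-11 through 2015-04-16 overlaps/touches 2015-04-04 through 2015-04-20 → extend to 2015-04-04 through 2015-04-20.
2015-04-14 through 2015-04-18 overlaps/touches 2015-04-04 through 2015-04-20 → extend to 2015-04-04 through 2015-04-20.
2015-04-18 through 2015-04-19 overlaps/touches 2015-04-04 through 2015-04-20 → extend to 2015-04-04 through 2015-04-20.

2015-04-04 through 2015-04-20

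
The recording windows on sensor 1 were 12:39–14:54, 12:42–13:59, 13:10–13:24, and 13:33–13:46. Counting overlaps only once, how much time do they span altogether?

2 h 15 min

Merged: 12:39–14:54.
Length: 2 h 15 min.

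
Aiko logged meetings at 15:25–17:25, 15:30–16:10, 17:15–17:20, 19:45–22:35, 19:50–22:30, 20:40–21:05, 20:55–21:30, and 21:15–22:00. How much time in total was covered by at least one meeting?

4 h 50 min

Merged: 15:25–17:25, 19:45–22:35.
Lengths: 2 h + 2 h 50 min = 4 h 50 min.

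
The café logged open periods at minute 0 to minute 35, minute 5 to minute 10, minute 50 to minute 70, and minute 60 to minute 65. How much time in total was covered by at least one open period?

Merged: minute 0 to minute 35, minute 50 to minute 70.
Lengths: 35 minutes + 20 minutes = 55 minutes.

55 minutes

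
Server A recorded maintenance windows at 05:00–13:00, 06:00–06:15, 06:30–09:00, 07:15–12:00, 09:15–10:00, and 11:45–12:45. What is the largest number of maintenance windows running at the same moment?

3

Sweep endpoints in order; track running count of active intervals.
Peak of 3 reached at 07:15.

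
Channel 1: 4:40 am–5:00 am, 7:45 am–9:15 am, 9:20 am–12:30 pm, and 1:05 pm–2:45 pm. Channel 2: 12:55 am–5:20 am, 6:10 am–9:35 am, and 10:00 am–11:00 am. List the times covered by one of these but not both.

12:55 am–4:40 am, 5:00 am–5:20 am, 6:10 am–7:45 am, 9:15 am–9:20 am, 9:35 am–10:00 am, 11:00 am–12:30 pm, 1:05 pm–2:45 pm

Only in the first: 9:35 am–10:00 am, 11:00 am–12:30 pm, 1:05 pm–2:45 pm.
Only in the second: 12:55 am–4:40 am, 5:00 am–5:20 am, 6:10 am–7:45 am, 9:15 am–9:20 am.
Together these are the periods covered by exactly one.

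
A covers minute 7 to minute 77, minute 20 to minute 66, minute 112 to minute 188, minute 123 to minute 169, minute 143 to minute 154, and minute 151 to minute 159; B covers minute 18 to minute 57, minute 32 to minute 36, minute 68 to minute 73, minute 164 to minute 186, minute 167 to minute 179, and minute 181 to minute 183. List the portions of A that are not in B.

First set merges to minute 7 to minute 77, minute 112 to minute 188.
Second set merges to minute 18 to minute 57, minute 68 to minute 73, minute 164 to minute 186.
minute 7 to minute 77 minus B → minute 7 to minute 18, minute 57 to minute 68, minute 73 to minute 77.
minute 112 to minute 188 minus B → minute 112 to minute 164, minute 186 to minute 188.

minute 7 to minute 18, minute 57 to minute 68, minute 73 to minute 77, minute 112 to minute 164, minute 186 to minute 188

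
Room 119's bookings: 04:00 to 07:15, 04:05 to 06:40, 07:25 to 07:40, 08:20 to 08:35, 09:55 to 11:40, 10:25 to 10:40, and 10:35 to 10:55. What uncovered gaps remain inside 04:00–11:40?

07:15–07:25, 07:40–08:20, 08:35–09:55

Covered (merged): 04:00–07:15, 07:25–07:40, 08:20–08:35, 09:55–11:40.
Complement within 04:00–11:40: 07:15–07:25, 07:40–08:20, 08:35–09:55.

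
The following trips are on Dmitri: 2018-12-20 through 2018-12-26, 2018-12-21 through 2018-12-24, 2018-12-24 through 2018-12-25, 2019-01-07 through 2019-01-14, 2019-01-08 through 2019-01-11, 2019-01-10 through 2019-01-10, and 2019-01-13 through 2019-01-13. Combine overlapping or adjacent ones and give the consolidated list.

2018-12-20 through 2018-12-26, 2019-01-07 through 2019-01-14

2018-12-21 through 2018-12-24 overlaps/touches 2018-12-20 through 2018-12-26 → extend to 2018-12-20 through 2018-12-26.
2018-12-24 through 2018-12-25 overlaps/touches 2018-12-20 through 2018-12-26 → extend to 2018-12-20 through 2018-12-26.
2019-01-07 through 2019-01-14 is disjoint → start new block.
2019-01-08 through 2019-01-11 overlaps/touches 2019-01-07 through 2019-01-14 → extend to 2019-01-07 through 2019-01-14.
2019-01-10 through 2019-01-10 overlaps/touches 2019-01-07 through 2019-01-14 → extend to 2019-01-07 through 2019-01-14.
2019-01-13 through 2019-01-13 overlaps/touches 2019-01-07 through 2019-01-14 → extend to 2019-01-07 through 2019-01-14.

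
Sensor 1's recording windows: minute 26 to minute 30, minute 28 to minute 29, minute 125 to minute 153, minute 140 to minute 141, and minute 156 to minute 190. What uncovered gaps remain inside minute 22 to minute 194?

minute 22 to minute 26, minute 30 to minute 125, minute 153 to minute 156, minute 190 to minute 194

Covered (merged): minute 26 to minute 30, minute 125 to minute 153, minute 156 to minute 190.
Complement within minute 22 to minute 194: minute 22 to minute 26, minute 30 to minute 125, minute 153 to minute 156, minute 190 to minute 194.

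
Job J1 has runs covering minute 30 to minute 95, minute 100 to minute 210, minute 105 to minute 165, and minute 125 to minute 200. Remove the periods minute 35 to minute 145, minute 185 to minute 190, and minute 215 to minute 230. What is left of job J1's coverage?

minute 30 to minute 35, minute 145 to minute 185, minute 190 to minute 210

First set merges to minute 30 to minute 95, minute 100 to minute 210.
minute 30 to minute 95 \ B = minute 30 to minute 35.
minute 100 to minute 210 \ B = minute 145 to minute 185, minute 190 to minute 210.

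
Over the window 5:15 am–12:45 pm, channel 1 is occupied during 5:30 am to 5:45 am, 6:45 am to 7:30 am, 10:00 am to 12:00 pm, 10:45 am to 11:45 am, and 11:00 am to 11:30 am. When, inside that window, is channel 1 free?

5:15 am–5:30 am, 5:45 am–6:45 am, 7:30 am–10:00 am, 12:00 pm–12:45 pm

After merging, the occupied span is 5:30 am–5:45 am, 6:45 am–7:30 am, 10:00 am–12:00 pm.
Complement within 5:15 am–12:45 pm: 5:15 am–5:30 am, 5:45 am–6:45 am, 7:30 am–10:00 am, 12:00 pm–12:45 pm.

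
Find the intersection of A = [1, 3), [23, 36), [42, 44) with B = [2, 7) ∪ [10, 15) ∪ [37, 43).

[2, 3) ∪ [42, 43)

[1, 3) meets the second set on [2, 3).
[23, 36): no overlap with the second set.
[42, 44) meets the second set on [42, 43).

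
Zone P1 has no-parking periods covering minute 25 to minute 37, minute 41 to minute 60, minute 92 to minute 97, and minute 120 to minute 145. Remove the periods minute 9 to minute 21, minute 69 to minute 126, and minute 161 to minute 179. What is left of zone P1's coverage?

minute 25 to minute 37, minute 41 to minute 60, minute 126 to minute 145

minute 25 to minute 37 is untouched.
minute 41 to minute 60 is untouched.
minute 92 to minute 97 lies entirely inside B → drops out.
minute 120 to minute 145 with B removed leaves minute 126 to minute 145.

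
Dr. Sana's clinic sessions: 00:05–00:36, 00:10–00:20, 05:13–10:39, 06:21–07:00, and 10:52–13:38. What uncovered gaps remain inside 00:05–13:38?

The merged coverage is 00:05–00:36, 05:13–10:39, 10:52–13:38.
Gaps within 00:05–13:38: 00:36–05:13, 10:39–10:52.

00:36–05:13, 10:39–10:52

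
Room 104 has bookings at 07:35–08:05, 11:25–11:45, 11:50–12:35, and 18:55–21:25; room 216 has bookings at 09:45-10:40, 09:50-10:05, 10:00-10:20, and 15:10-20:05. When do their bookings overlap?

Second set merges to 09:45–10:40, 15:10–20:05.
07:35–08:05: no overlap with the second set.
11:25–11:45: no overlap with the second set.
11:50–12:35: no overlap with the second set.
18:55–21:25 meets the second set on 18:55–20:05.

18:55–20:05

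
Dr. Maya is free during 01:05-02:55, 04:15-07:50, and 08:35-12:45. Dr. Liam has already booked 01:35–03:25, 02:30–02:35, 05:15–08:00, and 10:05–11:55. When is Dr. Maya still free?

B, merged: 01:35-03:25, 05:15-08:00, 10:05-11:55.
01:05-02:55 minus B → 01:05-01:35.
04:15-07:50 minus B → 04:15-05:15.
08:35-12:45 minus B → 08:35-10:05, 11:55-12:45.

01:05-01:35, 04:15-05:15, 08:35-10:05, 11:55-12:45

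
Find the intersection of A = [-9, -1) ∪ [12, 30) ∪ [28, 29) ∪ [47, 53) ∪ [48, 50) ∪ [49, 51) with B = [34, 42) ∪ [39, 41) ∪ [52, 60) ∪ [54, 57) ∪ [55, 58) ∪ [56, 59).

[52, 53)

Merge the first list: [-9, -1), [12, 30), [47, 53).
Merge the second list: [34, 42), [52, 60).
[-9, -1) falls entirely outside B.
[12, 30) falls entirely outside B.
[47, 53) overlaps B on [52, 53).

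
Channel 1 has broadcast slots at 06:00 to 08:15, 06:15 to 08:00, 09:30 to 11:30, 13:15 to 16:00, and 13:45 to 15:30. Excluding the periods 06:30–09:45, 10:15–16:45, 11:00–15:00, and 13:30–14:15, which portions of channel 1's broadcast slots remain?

A, merged: 06:00–08:15, 09:30–11:30, 13:15–16:00.
B, merged: 06:30–09:45, 10:15–16:45.
06:00–08:15 with B removed leaves 06:00–06:30.
09:30–11:30 with B removed leaves 09:45–10:15.
13:15–16:00 lies entirely inside B → drops out.

06:00–06:30, 09:45–10:15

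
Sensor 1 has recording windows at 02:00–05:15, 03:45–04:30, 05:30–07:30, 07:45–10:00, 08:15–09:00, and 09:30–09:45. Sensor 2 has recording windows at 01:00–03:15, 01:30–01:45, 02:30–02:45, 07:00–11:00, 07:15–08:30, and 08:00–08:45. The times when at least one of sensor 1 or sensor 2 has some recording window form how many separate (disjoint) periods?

First set merges to 02:00-05:15, 05:30-07:30, 07:45-10:00.
Second set merges to 01:00-03:15, 07:00-11:00.
A ∪ B = 01:00-05:15, 05:30-11:00.
That is 2 disjoint pieces.

2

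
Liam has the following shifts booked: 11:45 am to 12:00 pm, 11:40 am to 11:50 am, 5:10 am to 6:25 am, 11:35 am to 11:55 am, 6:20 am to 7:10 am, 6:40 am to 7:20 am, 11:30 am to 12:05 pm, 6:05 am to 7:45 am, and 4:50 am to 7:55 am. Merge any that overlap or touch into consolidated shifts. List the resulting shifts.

Sort by start: 4:50 am–7:55 am, 5:10 am–6:25 am, 6:05 am–7:45 am, 6:20 am–7:10 am, 6:40 am–7:20 am, 11:30 am–12:05 pm, 11:35 am–11:55 am, 11:40 am–11:50 am, 11:45 am–12:00 pm.
5:10 am–6:25 am overlaps/touches 4:50 am–7:55 am → extend to 4:50 am–7:55 am.
6:05 am–7:45 am overlaps/touches 4:50 am–7:55 am → extend to 4:50 am–7:55 am.
6:20 am–7:10 am overlaps/touches 4:50 am–7:55 am → extend to 4:50 am–7:55 am.
6:40 am–7:20 am overlaps/touches 4:50 am–7:55 am → extend to 4:50 am–7:55 am.
11:30 am–12:05 pm is disjoint → start new block.
11:35 am–11:55 am overlaps/touches 11:30 am–12:05 pm → extend to 11:30 am–12:05 pm.
11:40 am–11:50 am overlaps/touches 11:30 am–12:05 pm → extend to 11:30 am–12:05 pm.
11:45 am–12:00 pm overlaps/touches 11:30 am–12:05 pm → extend to 11:30 am–12:05 pm.

4:50 am–7:55 am, 11:30 am–12:05 pm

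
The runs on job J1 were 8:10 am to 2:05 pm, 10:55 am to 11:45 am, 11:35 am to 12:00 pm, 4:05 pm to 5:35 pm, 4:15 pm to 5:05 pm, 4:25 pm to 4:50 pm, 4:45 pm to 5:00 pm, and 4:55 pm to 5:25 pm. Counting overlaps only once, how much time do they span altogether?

7 h 25 min

Merged: 8:10 am–2:05 pm, 4:05 pm–5:35 pm.
Lengths: 5 h 55 min + 1 h 30 min = 7 h 25 min.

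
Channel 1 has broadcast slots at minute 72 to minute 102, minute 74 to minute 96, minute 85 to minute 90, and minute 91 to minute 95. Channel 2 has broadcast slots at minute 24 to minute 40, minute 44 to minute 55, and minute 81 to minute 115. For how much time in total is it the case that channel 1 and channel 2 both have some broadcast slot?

21 minutes

Merge the first list: minute 72 to minute 102.
A ∩ B = minute 81 to minute 102.
Total: 21 minutes.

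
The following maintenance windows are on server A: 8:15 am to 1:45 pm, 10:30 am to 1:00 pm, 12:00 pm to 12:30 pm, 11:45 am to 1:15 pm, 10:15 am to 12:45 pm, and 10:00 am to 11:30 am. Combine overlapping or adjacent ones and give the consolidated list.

8:15 am–1:45 pm

Sort by start: 8:15 am–1:45 pm, 10:00 am–11:30 am, 10:15 am–12:45 pm, 10:30 am–1:00 pm, 11:45 am–1:15 pm, 12:00 pm–12:30 pm.
10:00 am–11:30 am overlaps/touches 8:15 am–1:45 pm → extend to 8:15 am–1:45 pm.
10:15 am–12:45 pm overlaps/touches 8:15 am–1:45 pm → extend to 8:15 am–1:45 pm.
10:30 am–1:00 pm overlaps/touches 8:15 am–1:45 pm → extend to 8:15 am–1:45 pm.
11:45 am–1:15 pm overlaps/touches 8:15 am–1:45 pm → extend to 8:15 am–1:45 pm.
12:00 pm–12:30 pm overlaps/touches 8:15 am–1:45 pm → extend to 8:15 am–1:45 pm.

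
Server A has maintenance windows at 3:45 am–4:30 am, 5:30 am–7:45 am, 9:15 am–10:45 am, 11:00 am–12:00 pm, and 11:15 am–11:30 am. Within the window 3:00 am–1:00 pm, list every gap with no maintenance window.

3:00 am–3:45 am, 4:30 am–5:30 am, 7:45 am–9:15 am, 10:45 am–11:00 am, 12:00 pm–1:00 pm

After merging, the occupied span is 3:45 am–4:30 am, 5:30 am–7:45 am, 9:15 am–10:45 am, 11:00 am–12:00 pm.
Complement within 3:00 am–1:00 pm: 3:00 am–3:45 am, 4:30 am–5:30 am, 7:45 am–9:15 am, 10:45 am–11:00 am, 12:00 pm–1:00 pm.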